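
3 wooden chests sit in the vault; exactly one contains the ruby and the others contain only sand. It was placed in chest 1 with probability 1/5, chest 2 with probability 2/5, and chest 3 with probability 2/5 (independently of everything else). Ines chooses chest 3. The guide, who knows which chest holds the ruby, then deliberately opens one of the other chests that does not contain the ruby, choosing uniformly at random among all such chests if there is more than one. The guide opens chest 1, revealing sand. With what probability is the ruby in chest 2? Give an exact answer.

Consider each possible location of the ruby in turn.
If it is in chest 1 (prior 1/5): the guide opened chest 1, so this case is ruled out; weight (1/5)·0 = 0.
If it is in chest 2 (prior 2/5): the guide has no choice, probability 1; weight (2/5)·1 = 2/5.
If it is in chest 3 (prior 2/5): the guide has 2 equally likely choices, so probability 1/2; weight (2/5)·(1/2) = 1/5.
The weights sum to 3/5.
So P(the ruby in chest 2 | the guide opened chest 1) = (2/5) / (3/5) = 2/3.

2/3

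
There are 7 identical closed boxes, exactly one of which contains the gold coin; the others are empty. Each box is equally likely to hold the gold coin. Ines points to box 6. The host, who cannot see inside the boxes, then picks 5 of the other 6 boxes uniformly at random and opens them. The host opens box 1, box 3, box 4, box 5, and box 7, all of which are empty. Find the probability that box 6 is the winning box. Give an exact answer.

1/2

Condition on the true location of the gold coin.
If it is in any of boxes 1, 3, 4, 5, and 7 (prior 1/7 each): that box was opened and seen not to hold the prize — ruled out; weight (1/7)·0 = 0 each.
If it is in either of boxes 2 and 6 (prior 1/7 each): the host picks exactly this set with probability 1/6 regardless, and none is the prize; weight (1/7)·(1/6) = 1/42 each.
The weights sum to 1/21.
So P(the gold coin in box 6 | the host opened box 1, box 3, box 4, box 5, and box 7) = (1/42) / (1/21) = 1/2.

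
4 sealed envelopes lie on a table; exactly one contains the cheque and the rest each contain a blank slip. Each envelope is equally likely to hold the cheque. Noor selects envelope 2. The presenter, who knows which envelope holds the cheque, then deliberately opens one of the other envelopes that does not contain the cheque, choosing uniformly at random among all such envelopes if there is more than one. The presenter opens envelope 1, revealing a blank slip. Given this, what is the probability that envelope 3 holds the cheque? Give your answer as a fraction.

3/8

Consider each possible location of the cheque in turn.
If it is in envelope 1 (prior 1/4): the presenter opened envelope 1, so this case is ruled out; weight (1/4)·0 = 0.
If it is in envelope 2 (prior 1/4): the presenter has 3 equally likely choices, so probability 1/3; weight (1/4)·(1/3) = 1/12.
If it is in either of envelopes 3 and 4 (prior 1/4 each): the presenter has 2 equally likely choices, so probability 1/2; weight (1/4)·(1/2) = 1/8 each.
The weights sum to 1/3.
So P(the cheque in envelope 3 | the presenter opened envelope 1) = (1/8) / (1/3) = 3/8.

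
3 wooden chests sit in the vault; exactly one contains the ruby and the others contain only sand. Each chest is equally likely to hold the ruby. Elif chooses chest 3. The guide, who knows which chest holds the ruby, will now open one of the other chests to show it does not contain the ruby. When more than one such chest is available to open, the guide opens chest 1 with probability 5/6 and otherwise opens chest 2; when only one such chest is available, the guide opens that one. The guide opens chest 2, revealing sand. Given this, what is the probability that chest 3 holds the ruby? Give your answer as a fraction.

1/7

Consider each possible location of the ruby in turn.
If it is in chest 1 (prior 1/3): only chest 2 is available, probability 1; weight (1/3)·1 = 1/3.
If it is in chest 2 (prior 1/3): the guide opened chest 2, so this case is ruled out; weight (1/3)·0 = 0.
If it is in chest 3 (prior 1/3): chest 1 is available but not opened, probability 1/6; weight (1/3)·(1/6) = 1/18.
The weights sum to 7/18.
So P(the ruby in chest 3 | the guide opened chest 2) = (1/18) / (7/18) = 1/7.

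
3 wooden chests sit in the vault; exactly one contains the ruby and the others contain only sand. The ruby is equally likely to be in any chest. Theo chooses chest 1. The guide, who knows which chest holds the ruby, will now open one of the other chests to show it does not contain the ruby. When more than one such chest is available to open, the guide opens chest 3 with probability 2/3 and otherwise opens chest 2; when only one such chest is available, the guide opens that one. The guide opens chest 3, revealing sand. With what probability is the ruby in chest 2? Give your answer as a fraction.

Consider each possible location of the ruby in turn.
If it is in chest 1 (prior 1/3): chest 3 is available, opened with probability 2/3; weight (1/3)·(2/3) = 2/9.
If it is in chest 2 (prior 1/3): only chest 3 is available, probability 1; weight (1/3)·1 = 1/3.
If it is in chest 3 (prior 1/3): the guide opened chest 3, so this case is ruled out; weight (1/3)·0 = 0.
The weights sum to 5/9.
So P(the ruby in chest 2 | the guide opened chest 3) = (1/3) / (5/9) = 3/5.

3/5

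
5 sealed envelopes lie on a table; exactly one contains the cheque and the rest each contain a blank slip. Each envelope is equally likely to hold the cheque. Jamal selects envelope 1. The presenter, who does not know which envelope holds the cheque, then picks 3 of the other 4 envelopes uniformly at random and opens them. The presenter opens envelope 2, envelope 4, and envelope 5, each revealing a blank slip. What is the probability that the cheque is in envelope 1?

1/2

Consider each possible location of the cheque in turn.
If it is in either of envelopes 1 and 3 (prior 1/5 each): the presenter picks exactly this set with probability 1/4 regardless, and none is the prize; weight (1/5)·(1/4) = 1/20 each.
If it is in any of envelopes 2, 4, and 5 (prior 1/5 each): that envelope was opened and seen not to hold the prize — ruled out; weight (1/5)·0 = 0 each.
The weights sum to 1/10.
So P(the cheque in envelope 1 | the presenter opened envelope 2, envelope 4, and envelope 5) = (1/20) / (1/10) = 1/2.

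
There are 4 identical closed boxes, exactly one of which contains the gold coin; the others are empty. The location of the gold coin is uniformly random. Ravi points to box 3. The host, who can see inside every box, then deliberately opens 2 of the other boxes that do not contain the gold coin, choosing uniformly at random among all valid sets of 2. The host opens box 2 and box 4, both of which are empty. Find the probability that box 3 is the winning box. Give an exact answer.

Apply Bayes' rule, conditioning on where the gold coin actually is.
If it is in box 1 (prior 1/4): the host has no choice, probability 1; weight (1/4)·1 = 1/4.
If it is in either of boxes 2 and 4 (prior 1/4 each): that box was opened and seen not to hold the prize — ruled out; weight (1/4)·0 = 0 each.
If it is in box 3 (prior 1/4): the host has 3 equally likely choices, so probability 1/3; weight (1/4)·(1/3) = 1/12.
The weights sum to 1/3.
So P(the gold coin in box 3 | the host opened box 2 and box 4) = (1/12) / (1/3) = 1/4.

1/4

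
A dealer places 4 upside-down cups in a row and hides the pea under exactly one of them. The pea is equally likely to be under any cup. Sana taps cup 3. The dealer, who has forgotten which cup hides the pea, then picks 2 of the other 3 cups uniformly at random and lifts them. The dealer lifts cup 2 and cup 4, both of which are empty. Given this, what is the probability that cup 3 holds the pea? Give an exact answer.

1/2

Apply Bayes' rule, conditioning on where the pea actually is.
If it is under either of cups 1 and 3 (prior 1/4 each): the dealer picks exactly this set with probability 1/3 regardless, and none is the prize; weight (1/4)·(1/3) = 1/12 each.
If it is under either of cups 2 and 4 (prior 1/4 each): that cup was opened and seen not to hold the prize — ruled out; weight (1/4)·0 = 0 each.
The weights sum to 1/6.
So P(the pea under cup 3 | the dealer opened cup 2 and cup 4) = (1/12) / (1/6) = 1/2.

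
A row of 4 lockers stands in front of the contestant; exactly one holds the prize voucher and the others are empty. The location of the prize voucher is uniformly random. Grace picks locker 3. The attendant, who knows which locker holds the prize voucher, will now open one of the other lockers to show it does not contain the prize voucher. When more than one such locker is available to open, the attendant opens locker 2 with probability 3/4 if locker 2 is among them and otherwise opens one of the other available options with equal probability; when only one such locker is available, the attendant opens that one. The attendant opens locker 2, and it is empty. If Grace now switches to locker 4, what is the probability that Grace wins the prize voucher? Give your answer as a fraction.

1/3

Consider each possible location of the prize voucher in turn.
If it is in any of lockers 1, 3, and 4 (prior 1/4 each): locker 2 is available, opened with probability 3/4; weight (1/4)·(3/4) = 3/16 each.
If it is in locker 2 (prior 1/4): the attendant opened locker 2, so this case is ruled out; weight (1/4)·0 = 0.
The weights sum to 9/16.
So P(the prize voucher in locker 4 | the attendant opened locker 2) = (3/16) / (9/16) = 1/3.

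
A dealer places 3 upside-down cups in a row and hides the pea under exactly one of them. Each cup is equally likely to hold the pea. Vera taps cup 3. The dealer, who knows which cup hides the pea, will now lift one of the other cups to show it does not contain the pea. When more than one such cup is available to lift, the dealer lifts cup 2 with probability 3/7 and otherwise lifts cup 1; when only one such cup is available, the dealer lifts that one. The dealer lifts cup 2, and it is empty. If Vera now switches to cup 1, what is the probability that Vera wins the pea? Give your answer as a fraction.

Condition on the true location of the pea.
If it is under cup 1 (prior 1/3): only cup 2 is available, probability 1; weight (1/3)·1 = 1/3.
If it is under cup 2 (prior 1/3): the dealer opened cup 2, so this case is ruled out; weight (1/3)·0 = 0.
If it is under cup 3 (prior 1/3): cup 2 is available, opened with probability 3/7; weight (1/3)·(3/7) = 1/7.
The weights sum to 10/21.
So P(the pea under cup 1 | the dealer opened cup 2) = (1/3) / (10/21) = 7/10.

7/10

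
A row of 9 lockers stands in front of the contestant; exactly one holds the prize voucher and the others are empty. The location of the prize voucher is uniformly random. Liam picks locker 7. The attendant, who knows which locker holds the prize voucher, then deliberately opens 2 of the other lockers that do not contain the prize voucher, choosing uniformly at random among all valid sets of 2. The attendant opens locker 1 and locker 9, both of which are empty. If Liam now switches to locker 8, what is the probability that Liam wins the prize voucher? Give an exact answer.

Consider each possible location of the prize voucher in turn.
If it is in either of lockers 1 and 9 (prior 1/9 each): that locker was opened and seen not to hold the prize — ruled out; weight (1/9)·0 = 0 each.
If it is in any of lockers 2, 3, 4, 5, 6, and 8 (prior 1/9 each): the attendant has 21 equally likely choices, so probability 1/21; weight (1/9)·(1/21) = 1/189 each.
If it is in locker 7 (prior 1/9): the attendant has 28 equally likely choices, so probability 1/28; weight (1/9)·(1/28) = 1/252.
The weights sum to 1/28.
So P(the prize voucher in locker 8 | the attendant opened locker 1 and locker 9) = (1/189) / (1/28) = 4/27.

4/27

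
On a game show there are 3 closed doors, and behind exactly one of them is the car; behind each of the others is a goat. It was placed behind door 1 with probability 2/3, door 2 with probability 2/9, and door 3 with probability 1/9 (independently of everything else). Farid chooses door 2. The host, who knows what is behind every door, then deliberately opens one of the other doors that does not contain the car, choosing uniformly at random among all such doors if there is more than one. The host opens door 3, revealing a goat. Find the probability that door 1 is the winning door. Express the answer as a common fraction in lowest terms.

Apply Bayes' rule, conditioning on where the car actually is.
If it is behind door 1 (prior 2/3): the host has no choice, probability 1; weight (2/3)·1 = 2/3.
If it is behind door 2 (prior 2/9): the host has 2 equally likely choices, so probability 1/2; weight (2/9)·(1/2) = 1/9.
If it is behind door 3 (prior 1/9): the host opened door 3, so this case is ruled out; weight (1/9)·0 = 0.
The weights sum to 7/9.
So P(the car behind door 1 | the host opened door 3) = (2/3) / (7/9) = 6/7.

6/7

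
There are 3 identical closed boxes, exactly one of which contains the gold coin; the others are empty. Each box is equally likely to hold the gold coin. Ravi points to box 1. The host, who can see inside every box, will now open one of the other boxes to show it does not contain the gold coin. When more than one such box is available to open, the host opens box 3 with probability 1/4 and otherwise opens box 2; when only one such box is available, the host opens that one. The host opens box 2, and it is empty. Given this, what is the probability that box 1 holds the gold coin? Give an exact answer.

Apply Bayes' rule, conditioning on where the gold coin actually is.
If it is in box 1 (prior 1/3): box 3 is available but not opened, probability 3/4; weight (1/3)·(3/4) = 1/4.
If it is in box 2 (prior 1/3): the host opened box 2, so this case is ruled out; weight (1/3)·0 = 0.
If it is in box 3 (prior 1/3): only box 2 is available, probability 1; weight (1/3)·1 = 1/3.
The weights sum to 7/12.
So P(the gold coin in box 1 | the host opened box 2) = (1/4) / (7/12) = 3/7.

3/7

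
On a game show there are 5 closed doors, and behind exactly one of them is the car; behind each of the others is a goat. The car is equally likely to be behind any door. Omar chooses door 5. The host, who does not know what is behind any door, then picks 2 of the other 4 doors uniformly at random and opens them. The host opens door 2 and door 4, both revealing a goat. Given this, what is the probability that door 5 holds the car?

1/3

Because the host chose which doors to open without knowing where the car is, the choice is independent of the prize location. Learning that none of the 2 opened doors holds the car simply rules out those 2 locations and leaves the remaining 3 doors still equally likely by symmetry.
So P(the car behind door 5) = 1/3.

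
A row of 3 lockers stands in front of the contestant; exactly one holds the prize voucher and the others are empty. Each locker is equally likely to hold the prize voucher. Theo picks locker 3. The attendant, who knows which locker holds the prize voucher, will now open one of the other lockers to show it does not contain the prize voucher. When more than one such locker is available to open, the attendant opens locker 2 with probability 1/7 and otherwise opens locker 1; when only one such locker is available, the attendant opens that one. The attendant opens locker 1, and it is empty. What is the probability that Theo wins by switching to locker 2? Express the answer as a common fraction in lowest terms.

7/13

Condition on the true location of the prize voucher.
If it is in locker 1 (prior 1/3): the attendant opened locker 1, so this case is ruled out; weight (1/3)·0 = 0.
If it is in locker 2 (prior 1/3): only locker 1 is available, probability 1; weight (1/3)·1 = 1/3.
If it is in locker 3 (prior 1/3): locker 2 is available but not opened, probability 6/7; weight (1/3)·(6/7) = 2/7.
The weights sum to 13/21.
So P(the prize voucher in locker 2 | the attendant opened locker 1) = (1/3) / (13/21) = 7/13.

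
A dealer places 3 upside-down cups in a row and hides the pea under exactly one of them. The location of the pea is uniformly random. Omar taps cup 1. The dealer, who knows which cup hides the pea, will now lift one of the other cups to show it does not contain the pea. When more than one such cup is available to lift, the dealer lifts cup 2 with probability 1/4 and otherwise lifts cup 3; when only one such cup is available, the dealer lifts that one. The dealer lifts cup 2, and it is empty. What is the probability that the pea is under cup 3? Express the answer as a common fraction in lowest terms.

Consider each possible location of the pea in turn.
If it is under cup 1 (prior 1/3): cup 2 is available, opened with probability 1/4; weight (1/3)·(1/4) = 1/12.
If it is under cup 2 (prior 1/3): the dealer opened cup 2, so this case is ruled out; weight (1/3)·0 = 0.
If it is under cup 3 (prior 1/3): only cup 2 is available, probability 1; weight (1/3)·1 = 1/3.
The weights sum to 5/12.
So P(the pea under cup 3 | the dealer opened cup 2) = (1/3) / (5/12) = 4/5.

4/5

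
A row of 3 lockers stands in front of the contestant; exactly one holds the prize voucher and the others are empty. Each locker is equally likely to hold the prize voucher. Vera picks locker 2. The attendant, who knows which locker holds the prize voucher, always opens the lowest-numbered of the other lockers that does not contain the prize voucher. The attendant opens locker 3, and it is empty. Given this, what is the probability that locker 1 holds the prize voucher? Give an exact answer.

Consider each possible location of the prize voucher in turn.
If it is in locker 1 (prior 1/3): locker 3 is the lowest-numbered option available, probability 1; weight (1/3)·1 = 1/3.
If it is in locker 2 (prior 1/3): the attendant would have opened locker 1 instead, probability 0; weight (1/3)·0 = 0.
If it is in locker 3 (prior 1/3): the attendant opened locker 3, so this case is ruled out; weight (1/3)·0 = 0.
The weights sum to 1/3.
So P(the prize voucher in locker 1 | the attendant opened locker 3) = (1/3) / (1/3) = 1.

1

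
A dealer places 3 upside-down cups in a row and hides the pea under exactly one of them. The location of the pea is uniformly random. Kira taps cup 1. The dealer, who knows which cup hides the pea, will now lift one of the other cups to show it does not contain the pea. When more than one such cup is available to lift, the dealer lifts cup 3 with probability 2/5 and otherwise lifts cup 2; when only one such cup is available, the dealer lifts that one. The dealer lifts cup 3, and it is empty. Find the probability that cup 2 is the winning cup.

5/7

Consider each possible location of the pea in turn.
If it is under cup 1 (prior 1/3): cup 3 is available, opened with probability 2/5; weight (1/3)·(2/5) = 2/15.
If it is under cup 2 (prior 1/3): only cup 3 is available, probability 1; weight (1/3)·1 = 1/3.
If it is under cup 3 (prior 1/3): the dealer opened cup 3, so this case is ruled out; weight (1/3)·0 = 0.
The weights sum to 7/15.
So P(the pea under cup 2 | the dealer opened cup 3) = (1/3) / (7/15) = 5/7.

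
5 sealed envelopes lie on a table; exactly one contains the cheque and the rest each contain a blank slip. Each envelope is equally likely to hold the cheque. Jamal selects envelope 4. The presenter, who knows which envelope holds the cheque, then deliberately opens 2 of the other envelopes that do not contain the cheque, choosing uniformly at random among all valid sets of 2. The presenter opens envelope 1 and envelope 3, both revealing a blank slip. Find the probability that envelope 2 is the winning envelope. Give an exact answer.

Apply Bayes' rule, conditioning on where the cheque actually is.
If it is in either of envelopes 1 and 3 (prior 1/5 each): that envelope was opened and seen not to hold the prize — ruled out; weight (1/5)·0 = 0 each.
If it is in either of envelopes 2 and 5 (prior 1/5 each): the presenter has 3 equally likely choices, so probability 1/3; weight (1/5)·(1/3) = 1/15 each.
If it is in envelope 4 (prior 1/5): the presenter has 6 equally likely choices, so probability 1/6; weight (1/5)·(1/6) = 1/30.
The weights sum to 1/6.
So P(the cheque in envelope 2 | the presenter opened envelope 1 and envelope 3) = (1/15) / (1/6) = 2/5.

2/5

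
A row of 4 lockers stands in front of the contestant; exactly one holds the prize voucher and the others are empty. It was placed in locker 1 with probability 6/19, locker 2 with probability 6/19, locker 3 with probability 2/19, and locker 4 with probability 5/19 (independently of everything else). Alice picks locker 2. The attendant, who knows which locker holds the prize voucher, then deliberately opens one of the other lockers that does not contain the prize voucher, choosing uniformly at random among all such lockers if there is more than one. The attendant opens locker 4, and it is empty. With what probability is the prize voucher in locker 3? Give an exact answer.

Consider each possible location of the prize voucher in turn.
If it is in locker 1 (prior 6/19): the attendant has 2 equally likely choices, so probability 1/2; weight (6/19)·(1/2) = 3/19.
If it is in locker 2 (prior 6/19): the attendant has 3 equally likely choices, so probability 1/3; weight (6/19)·(1/3) = 2/19.
If it is in locker 3 (prior 2/19): the attendant has 2 equally likely choices, so probability 1/2; weight (2/19)·(1/2) = 1/19.
If it is in locker 4 (prior 5/19): the attendant opened locker 4, so this case is ruled out; weight (5/19)·0 = 0.
The weights sum to 6/19.
So P(the prize voucher in locker 3 | the attendant opened locker 4) = (1/19) / (6/19) = 1/6.

1/6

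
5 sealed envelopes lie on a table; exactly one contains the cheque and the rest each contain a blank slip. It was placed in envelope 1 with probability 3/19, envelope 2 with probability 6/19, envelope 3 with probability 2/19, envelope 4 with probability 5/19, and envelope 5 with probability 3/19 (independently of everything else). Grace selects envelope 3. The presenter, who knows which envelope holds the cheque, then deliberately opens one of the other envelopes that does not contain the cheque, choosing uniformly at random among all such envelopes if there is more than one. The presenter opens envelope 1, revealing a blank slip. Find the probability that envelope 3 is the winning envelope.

Condition on the true location of the cheque.
If it is in envelope 1 (prior 3/19): the presenter opened envelope 1, so this case is ruled out; weight (3/19)·0 = 0.
If it is in envelope 2 (prior 6/19): the presenter has 3 equally likely choices, so probability 1/3; weight (6/19)·(1/3) = 2/19.
If it is in envelope 3 (prior 2/19): the presenter has 4 equally likely choices, so probability 1/4; weight (2/19)·(1/4) = 1/38.
If it is in envelope 4 (prior 5/19): the presenter has 3 equally likely choices, so probability 1/3; weight (5/19)·(1/3) = 5/57.
If it is in envelope 5 (prior 3/19): the presenter has 3 equally likely choices, so probability 1/3; weight (3/19)·(1/3) = 1/19.
The weights sum to 31/114.
So P(the cheque in envelope 3 | the presenter opened envelope 1) = (1/38) / (31/114) = 3/31.

3/31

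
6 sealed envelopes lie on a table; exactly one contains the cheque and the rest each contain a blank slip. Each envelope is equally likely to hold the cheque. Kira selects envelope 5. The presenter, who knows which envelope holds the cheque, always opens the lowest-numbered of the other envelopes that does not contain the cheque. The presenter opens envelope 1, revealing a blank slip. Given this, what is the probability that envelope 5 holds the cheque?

Condition on the true location of the cheque.
If it is in envelope 1 (prior 1/6): the presenter opened envelope 1, so this case is ruled out; weight (1/6)·0 = 0.
If it is in any of envelopes 2, 3, 4, 5, and 6 (prior 1/6 each): envelope 1 is the lowest-numbered option available, probability 1; weight (1/6)·1 = 1/6 each.
The weights sum to 5/6.
So P(the cheque in envelope 5 | the presenter opened envelope 1) = (1/6) / (5/6) = 1/5.

1/5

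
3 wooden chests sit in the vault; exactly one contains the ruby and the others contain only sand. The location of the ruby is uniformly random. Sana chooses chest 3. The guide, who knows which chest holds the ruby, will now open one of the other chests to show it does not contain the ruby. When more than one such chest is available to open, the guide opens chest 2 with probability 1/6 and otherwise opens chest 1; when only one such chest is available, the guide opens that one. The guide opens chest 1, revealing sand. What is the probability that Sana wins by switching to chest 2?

6/11

Condition on the true location of the ruby.
If it is in chest 1 (prior 1/3): the guide opened chest 1, so this case is ruled out; weight (1/3)·0 = 0.
If it is in chest 2 (prior 1/3): only chest 1 is available, probability 1; weight (1/3)·1 = 1/3.
If it is in chest 3 (prior 1/3): chest 2 is available but not opened, probability 5/6; weight (1/3)·(5/6) = 5/18.
The weights sum to 11/18.
So P(the ruby in chest 2 | the guide opened chest 1) = (1/3) / (11/18) = 6/11.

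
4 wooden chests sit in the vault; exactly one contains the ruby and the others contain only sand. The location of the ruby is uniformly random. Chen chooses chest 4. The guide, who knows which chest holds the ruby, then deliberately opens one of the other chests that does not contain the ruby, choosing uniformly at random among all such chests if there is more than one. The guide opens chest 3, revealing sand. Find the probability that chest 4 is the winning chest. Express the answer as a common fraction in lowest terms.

1/4

Consider each possible location of the ruby in turn.
If it is in either of chests 1 and 2 (prior 1/4 each): the guide has 2 equally likely choices, so probability 1/2; weight (1/4)·(1/2) = 1/8 each.
If it is in chest 3 (prior 1/4): the guide opened chest 3, so this case is ruled out; weight (1/4)·0 = 0.
If it is in chest 4 (prior 1/4): the guide has 3 equally likely choices, so probability 1/3; weight (1/4)·(1/3) = 1/12.
The weights sum to 1/3.
So P(the ruby in chest 4 | the guide opened chest 3) = (1/12) / (1/3) = 1/4.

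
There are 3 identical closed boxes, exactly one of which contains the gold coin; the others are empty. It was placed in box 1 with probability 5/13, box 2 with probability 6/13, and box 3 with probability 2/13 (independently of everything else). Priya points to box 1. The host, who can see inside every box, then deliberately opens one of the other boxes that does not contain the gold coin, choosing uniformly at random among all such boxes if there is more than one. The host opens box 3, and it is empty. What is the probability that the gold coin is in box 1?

5/17

Consider each possible location of the gold coin in turn.
If it is in box 1 (prior 5/13): the host has 2 equally likely choices, so probability 1/2; weight (5/13)·(1/2) = 5/26.
If it is in box 2 (prior 6/13): the host has no choice, probability 1; weight (6/13)·1 = 6/13.
If it is in box 3 (prior 2/13): the host opened box 3, so this case is ruled out; weight (2/13)·0 = 0.
The weights sum to 17/26.
So P(the gold coin in box 1 | the host opened box 3) = (5/26) / (17/26) = 5/17.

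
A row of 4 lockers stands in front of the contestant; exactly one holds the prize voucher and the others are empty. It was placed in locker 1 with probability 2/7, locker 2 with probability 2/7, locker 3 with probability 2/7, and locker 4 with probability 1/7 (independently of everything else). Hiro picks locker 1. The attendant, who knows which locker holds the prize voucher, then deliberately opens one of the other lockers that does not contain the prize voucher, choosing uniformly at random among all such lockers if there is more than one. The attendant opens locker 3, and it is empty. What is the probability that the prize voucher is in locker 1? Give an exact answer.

Condition on the true location of the prize voucher.
If it is in locker 1 (prior 2/7): the attendant has 3 equally likely choices, so probability 1/3; weight (2/7)·(1/3) = 2/21.
If it is in locker 2 (prior 2/7): the attendant has 2 equally likely choices, so probability 1/2; weight (2/7)·(1/2) = 1/7.
If it is in locker 3 (prior 2/7): the attendant opened locker 3, so this case is ruled out; weight (2/7)·0 = 0.
If it is in locker 4 (prior 1/7): the attendant has 2 equally likely choices, so probability 1/2; weight (1/7)·(1/2) = 1/14.
The weights sum to 13/42.
So P(the prize voucher in locker 1 | the attendant opened locker 3) = (2/21) / (13/42) = 4/13.

4/13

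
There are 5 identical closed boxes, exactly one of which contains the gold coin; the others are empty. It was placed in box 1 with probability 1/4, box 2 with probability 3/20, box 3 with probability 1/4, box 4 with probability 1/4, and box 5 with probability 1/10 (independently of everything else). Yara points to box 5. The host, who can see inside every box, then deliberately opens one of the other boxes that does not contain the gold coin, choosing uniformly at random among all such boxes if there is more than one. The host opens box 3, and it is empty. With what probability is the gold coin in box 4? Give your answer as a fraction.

10/29

Condition on the true location of the gold coin.
If it is in either of boxes 1 and 4 (prior 1/4 each): the host has 3 equally likely choices, so probability 1/3; weight (1/4)·(1/3) = 1/12 each.
If it is in box 2 (prior 3/20): the host has 3 equally likely choices, so probability 1/3; weight (3/20)·(1/3) = 1/20.
If it is in box 3 (prior 1/4): the host opened box 3, so this case is ruled out; weight (1/4)·0 = 0.
If it is in box 5 (prior 1/10): the host has 4 equally likely choices, so probability 1/4; weight (1/10)·(1/4) = 1/40.
The weights sum to 29/120.
So P(the gold coin in box 4 | the host opened box 3) = (1/12) / (29/120) = 10/29.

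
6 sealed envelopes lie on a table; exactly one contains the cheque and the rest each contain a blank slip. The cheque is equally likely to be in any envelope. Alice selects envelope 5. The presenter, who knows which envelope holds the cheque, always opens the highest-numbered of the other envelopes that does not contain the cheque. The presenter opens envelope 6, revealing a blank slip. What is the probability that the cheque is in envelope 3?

1/5

Apply Bayes' rule, conditioning on where the cheque actually is.
If it is in any of envelopes 1, 2, 3, 4, and 5 (prior 1/6 each): envelope 6 is the highest-numbered option available, probability 1; weight (1/6)·1 = 1/6 each.
If it is in envelope 6 (prior 1/6): the presenter opened envelope 6, so this case is ruled out; weight (1/6)·0 = 0.
The weights sum to 5/6.
So P(the cheque in envelope 3 | the presenter opened envelope 6) = (1/6) / (5/6) = 1/5.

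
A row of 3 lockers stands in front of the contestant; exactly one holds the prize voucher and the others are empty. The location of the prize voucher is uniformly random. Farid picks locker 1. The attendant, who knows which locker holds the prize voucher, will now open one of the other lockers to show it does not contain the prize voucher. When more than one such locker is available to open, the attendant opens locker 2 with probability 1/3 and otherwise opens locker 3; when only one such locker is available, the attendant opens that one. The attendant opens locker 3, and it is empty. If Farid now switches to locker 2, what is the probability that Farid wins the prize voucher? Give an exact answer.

Apply Bayes' rule, conditioning on where the prize voucher actually is.
If it is in locker 1 (prior 1/3): locker 2 is available but not opened, probability 2/3; weight (1/3)·(2/3) = 2/9.
If it is in locker 2 (prior 1/3): only locker 3 is available, probability 1; weight (1/3)·1 = 1/3.
If it is in locker 3 (prior 1/3): the attendant opened locker 3, so this case is ruled out; weight (1/3)·0 = 0.
The weights sum to 5/9.
So P(the prize voucher in locker 2 | the attendant opened locker 3) = (1/3) / (5/9) = 3/5.

3/5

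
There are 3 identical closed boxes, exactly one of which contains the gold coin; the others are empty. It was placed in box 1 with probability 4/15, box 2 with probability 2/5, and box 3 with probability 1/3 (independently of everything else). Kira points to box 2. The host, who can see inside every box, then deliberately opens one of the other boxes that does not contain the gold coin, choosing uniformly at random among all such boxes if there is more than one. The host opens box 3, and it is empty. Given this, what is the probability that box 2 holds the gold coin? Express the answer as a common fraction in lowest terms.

3/7

Consider each possible location of the gold coin in turn.
If it is in box 1 (prior 4/15): the host has no choice, probability 1; weight (4/15)·1 = 4/15.
If it is in box 2 (prior 2/5): the host has 2 equally likely choices, so probability 1/2; weight (2/5)·(1/2) = 1/5.
If it is in box 3 (prior 1/3): the host opened box 3, so this case is ruled out; weight (1/3)·0 = 0.
The weights sum to 7/15.
So P(the gold coin in box 2 | the host opened box 3) = (1/5) / (7/15) = 3/7.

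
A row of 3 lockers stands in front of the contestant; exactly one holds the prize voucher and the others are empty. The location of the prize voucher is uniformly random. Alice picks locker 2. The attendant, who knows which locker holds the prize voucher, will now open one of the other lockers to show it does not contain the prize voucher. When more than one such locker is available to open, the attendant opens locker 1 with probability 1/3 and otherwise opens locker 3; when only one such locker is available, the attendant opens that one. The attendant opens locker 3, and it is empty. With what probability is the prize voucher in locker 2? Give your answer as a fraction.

Consider each possible location of the prize voucher in turn.
If it is in locker 1 (prior 1/3): only locker 3 is available, probability 1; weight (1/3)·1 = 1/3.
If it is in locker 2 (prior 1/3): locker 1 is available but not opened, probability 2/3; weight (1/3)·(2/3) = 2/9.
If it is in locker 3 (prior 1/3): the attendant opened locker 3, so this case is ruled out; weight (1/3)·0 = 0.
The weights sum to 5/9.
So P(the prize voucher in locker 2 | the attendant opened locker 3) = (2/9) / (5/9) = 2/5.

2/5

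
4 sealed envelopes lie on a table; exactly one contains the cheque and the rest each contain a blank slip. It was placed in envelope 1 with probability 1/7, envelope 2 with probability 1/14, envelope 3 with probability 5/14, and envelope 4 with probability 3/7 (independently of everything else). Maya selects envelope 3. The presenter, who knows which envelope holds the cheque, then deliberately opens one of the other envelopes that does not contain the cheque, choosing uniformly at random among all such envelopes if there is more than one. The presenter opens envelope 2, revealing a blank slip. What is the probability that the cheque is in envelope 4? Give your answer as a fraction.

9/17

Consider each possible location of the cheque in turn.
If it is in envelope 1 (prior 1/7): the presenter has 2 equally likely choices, so probability 1/2; weight (1/7)·(1/2) = 1/14.
If it is in envelope 2 (prior 1/14): the presenter opened envelope 2, so this case is ruled out; weight (1/14)·0 = 0.
If it is in envelope 3 (prior 5/14): the presenter has 3 equally likely choices, so probability 1/3; weight (5/14)·(1/3) = 5/42.
If it is in envelope 4 (prior 3/7): the presenter has 2 equally likely choices, so probability 1/2; weight (3/7)·(1/2) = 3/14.
The weights sum to 17/42.
So P(the cheque in envelope 4 | the presenter opened envelope 2) = (3/14) / (17/42) = 9/17.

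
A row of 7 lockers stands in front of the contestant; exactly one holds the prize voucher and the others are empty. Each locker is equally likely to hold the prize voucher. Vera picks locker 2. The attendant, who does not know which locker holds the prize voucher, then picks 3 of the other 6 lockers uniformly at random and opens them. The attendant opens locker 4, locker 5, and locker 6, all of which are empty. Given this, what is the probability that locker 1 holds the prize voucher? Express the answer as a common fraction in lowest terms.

1/4

Condition on the true location of the prize voucher.
If it is in any of lockers 1, 2, 3, and 7 (prior 1/7 each): the attendant picks exactly this set with probability 1/20 regardless, and none is the prize; weight (1/7)·(1/20) = 1/140 each.
If it is in any of lockers 4, 5, and 6 (prior 1/7 each): that locker was opened and seen not to hold the prize — ruled out; weight (1/7)·0 = 0 each.
The weights sum to 1/35.
So P(the prize voucher in locker 1 | the attendant opened locker 4, locker 5, and locker 6) = (1/140) / (1/35) = 1/4.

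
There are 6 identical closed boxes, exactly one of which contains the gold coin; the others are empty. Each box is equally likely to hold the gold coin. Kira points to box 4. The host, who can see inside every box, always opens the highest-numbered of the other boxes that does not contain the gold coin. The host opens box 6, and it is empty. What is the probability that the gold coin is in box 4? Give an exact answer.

Consider each possible location of the gold coin in turn.
If it is in any of boxes 1, 2, 3, 4, and 5 (prior 1/6 each): box 6 is the highest-numbered option available, probability 1; weight (1/6)·1 = 1/6 each.
If it is in box 6 (prior 1/6): the host opened box 6, so this case is ruled out; weight (1/6)·0 = 0.
The weights sum to 5/6.
So P(the gold coin in box 4 | the host opened box 6) = (1/6) / (5/6) = 1/5.

1/5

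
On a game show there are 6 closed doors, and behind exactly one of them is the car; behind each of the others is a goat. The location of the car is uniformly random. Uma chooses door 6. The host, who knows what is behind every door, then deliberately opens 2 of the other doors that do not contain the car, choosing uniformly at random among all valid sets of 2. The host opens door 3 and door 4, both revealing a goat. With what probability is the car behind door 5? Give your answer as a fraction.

5/18

Apply Bayes' rule, conditioning on where the car actually is.
If it is behind any of doors 1, 2, and 5 (prior 1/6 each): the host has 6 equally likely choices, so probability 1/6; weight (1/6)·(1/6) = 1/36 each.
If it is behind either of doors 3 and 4 (prior 1/6 each): that door was opened and seen not to hold the prize — ruled out; weight (1/6)·0 = 0 each.
If it is behind door 6 (prior 1/6): the host has 10 equally likely choices, so probability 1/10; weight (1/6)·(1/10) = 1/60.
The weights sum to 1/10.
So P(the car behind door 5 | the host opened door 3 and door 4) = (1/36) / (1/10) = 5/18.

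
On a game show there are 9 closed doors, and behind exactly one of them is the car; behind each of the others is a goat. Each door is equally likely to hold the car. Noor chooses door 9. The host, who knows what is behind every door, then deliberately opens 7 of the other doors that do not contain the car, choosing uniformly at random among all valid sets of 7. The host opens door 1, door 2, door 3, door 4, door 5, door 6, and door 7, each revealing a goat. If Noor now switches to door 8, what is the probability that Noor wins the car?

Apply Bayes' rule, conditioning on where the car actually is.
If it is behind any of doors 1, 2, 3, 4, 5, 6, and 7 (prior 1/9 each): that door was opened and seen not to hold the prize — ruled out; weight (1/9)·0 = 0 each.
If it is behind door 8 (prior 1/9): the host has no choice, probability 1; weight (1/9)·1 = 1/9.
If it is behind door 9 (prior 1/9): the host has 8 equally likely choices, so probability 1/8; weight (1/9)·(1/8) = 1/72.
The weights sum to 1/8.
So P(the car behind door 8 | the host opened door 1, door 2, door 3, door 4, door 5, door 6, and door 7) = (1/9) / (1/8) = 8/9.

8/9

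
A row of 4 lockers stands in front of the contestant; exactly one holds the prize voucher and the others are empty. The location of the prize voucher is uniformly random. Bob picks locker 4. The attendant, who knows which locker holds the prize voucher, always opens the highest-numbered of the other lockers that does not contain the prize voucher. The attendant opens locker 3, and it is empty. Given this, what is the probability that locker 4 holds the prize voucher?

Apply Bayes' rule, conditioning on where the prize voucher actually is.
If it is in any of lockers 1, 2, and 4 (prior 1/4 each): locker 3 is the highest-numbered option available, probability 1; weight (1/4)·1 = 1/4 each.
If it is in locker 3 (prior 1/4): the attendant opened locker 3, so this case is ruled out; weight (1/4)·0 = 0.
The weights sum to 3/4.
So P(the prize voucher in locker 4 | the attendant opened locker 3) = (1/4) / (3/4) = 1/3.

1/3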